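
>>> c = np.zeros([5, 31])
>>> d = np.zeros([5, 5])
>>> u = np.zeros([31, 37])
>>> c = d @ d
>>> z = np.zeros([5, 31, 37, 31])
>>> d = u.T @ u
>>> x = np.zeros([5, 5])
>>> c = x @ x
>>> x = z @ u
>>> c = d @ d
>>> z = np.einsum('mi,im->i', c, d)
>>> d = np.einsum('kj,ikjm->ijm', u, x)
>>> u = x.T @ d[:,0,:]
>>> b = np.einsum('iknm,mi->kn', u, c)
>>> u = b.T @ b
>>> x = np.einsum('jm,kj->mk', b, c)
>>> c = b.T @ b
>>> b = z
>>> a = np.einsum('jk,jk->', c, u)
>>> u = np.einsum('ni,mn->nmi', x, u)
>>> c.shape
(31, 31)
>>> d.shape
(5, 37, 37)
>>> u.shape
(31, 31, 37)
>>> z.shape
(37,)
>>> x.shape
(31, 37)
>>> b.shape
(37,)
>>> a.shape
()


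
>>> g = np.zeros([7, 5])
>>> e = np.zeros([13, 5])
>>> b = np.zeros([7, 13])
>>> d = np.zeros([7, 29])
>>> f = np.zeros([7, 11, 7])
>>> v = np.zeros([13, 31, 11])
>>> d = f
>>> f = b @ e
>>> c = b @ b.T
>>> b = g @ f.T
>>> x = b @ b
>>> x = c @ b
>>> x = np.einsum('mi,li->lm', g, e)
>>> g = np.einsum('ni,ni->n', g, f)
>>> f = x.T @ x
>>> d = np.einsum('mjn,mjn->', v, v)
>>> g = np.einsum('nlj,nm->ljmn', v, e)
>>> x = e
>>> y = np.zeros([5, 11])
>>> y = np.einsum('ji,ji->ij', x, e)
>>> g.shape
(31, 11, 5, 13)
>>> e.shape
(13, 5)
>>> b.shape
(7, 7)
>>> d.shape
()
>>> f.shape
(7, 7)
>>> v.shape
(13, 31, 11)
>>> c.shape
(7, 7)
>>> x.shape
(13, 5)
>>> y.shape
(5, 13)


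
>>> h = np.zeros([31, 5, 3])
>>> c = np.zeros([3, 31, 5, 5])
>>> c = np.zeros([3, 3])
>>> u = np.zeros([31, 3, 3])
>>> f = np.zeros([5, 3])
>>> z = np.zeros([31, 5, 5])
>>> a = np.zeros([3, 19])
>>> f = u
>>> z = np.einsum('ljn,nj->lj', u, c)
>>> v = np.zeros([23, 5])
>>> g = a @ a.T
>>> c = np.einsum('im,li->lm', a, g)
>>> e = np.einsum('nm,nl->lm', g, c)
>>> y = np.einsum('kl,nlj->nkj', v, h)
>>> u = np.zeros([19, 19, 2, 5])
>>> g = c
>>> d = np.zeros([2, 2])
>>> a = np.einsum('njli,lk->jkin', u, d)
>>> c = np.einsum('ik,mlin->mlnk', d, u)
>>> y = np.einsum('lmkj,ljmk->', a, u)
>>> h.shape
(31, 5, 3)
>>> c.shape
(19, 19, 5, 2)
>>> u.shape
(19, 19, 2, 5)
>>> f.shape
(31, 3, 3)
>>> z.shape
(31, 3)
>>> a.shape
(19, 2, 5, 19)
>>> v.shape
(23, 5)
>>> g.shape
(3, 19)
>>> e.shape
(19, 3)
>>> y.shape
()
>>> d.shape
(2, 2)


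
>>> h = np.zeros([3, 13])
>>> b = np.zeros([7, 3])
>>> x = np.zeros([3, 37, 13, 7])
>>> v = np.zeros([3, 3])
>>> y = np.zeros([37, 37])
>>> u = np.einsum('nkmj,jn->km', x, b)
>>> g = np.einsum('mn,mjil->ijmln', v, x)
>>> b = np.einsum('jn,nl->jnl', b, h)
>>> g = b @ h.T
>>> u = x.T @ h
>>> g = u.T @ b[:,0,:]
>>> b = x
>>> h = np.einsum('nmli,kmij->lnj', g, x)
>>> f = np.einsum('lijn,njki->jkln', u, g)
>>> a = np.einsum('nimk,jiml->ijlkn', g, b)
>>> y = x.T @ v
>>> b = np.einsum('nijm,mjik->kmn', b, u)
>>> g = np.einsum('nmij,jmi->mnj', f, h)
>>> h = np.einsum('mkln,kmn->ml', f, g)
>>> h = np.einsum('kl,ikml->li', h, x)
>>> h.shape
(7, 3)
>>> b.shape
(13, 7, 3)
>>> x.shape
(3, 37, 13, 7)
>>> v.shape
(3, 3)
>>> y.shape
(7, 13, 37, 3)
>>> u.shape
(7, 13, 37, 13)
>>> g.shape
(13, 37, 13)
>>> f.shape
(37, 13, 7, 13)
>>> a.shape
(37, 3, 7, 13, 13)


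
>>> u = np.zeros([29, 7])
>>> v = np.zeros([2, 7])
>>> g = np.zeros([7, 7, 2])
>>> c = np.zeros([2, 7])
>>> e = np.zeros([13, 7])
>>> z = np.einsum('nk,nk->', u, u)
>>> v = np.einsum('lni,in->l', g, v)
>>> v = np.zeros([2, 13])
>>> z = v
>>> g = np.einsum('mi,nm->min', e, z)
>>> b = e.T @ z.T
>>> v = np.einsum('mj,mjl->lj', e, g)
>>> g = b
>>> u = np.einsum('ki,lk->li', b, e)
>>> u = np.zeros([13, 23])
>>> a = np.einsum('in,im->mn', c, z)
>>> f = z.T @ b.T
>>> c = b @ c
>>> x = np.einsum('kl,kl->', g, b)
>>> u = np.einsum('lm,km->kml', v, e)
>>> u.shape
(13, 7, 2)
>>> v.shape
(2, 7)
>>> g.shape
(7, 2)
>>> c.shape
(7, 7)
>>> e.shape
(13, 7)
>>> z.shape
(2, 13)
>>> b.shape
(7, 2)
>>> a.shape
(13, 7)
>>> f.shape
(13, 7)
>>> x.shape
()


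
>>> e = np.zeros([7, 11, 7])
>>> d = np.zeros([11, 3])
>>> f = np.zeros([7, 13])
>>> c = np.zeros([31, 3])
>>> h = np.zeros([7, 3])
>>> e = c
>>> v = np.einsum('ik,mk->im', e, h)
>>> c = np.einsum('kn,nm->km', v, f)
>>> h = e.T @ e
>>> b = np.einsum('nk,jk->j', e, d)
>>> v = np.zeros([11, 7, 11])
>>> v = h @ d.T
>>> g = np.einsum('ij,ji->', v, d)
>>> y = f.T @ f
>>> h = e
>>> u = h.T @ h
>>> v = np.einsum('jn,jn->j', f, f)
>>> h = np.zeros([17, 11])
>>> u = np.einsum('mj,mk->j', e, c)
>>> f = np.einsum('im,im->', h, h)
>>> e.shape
(31, 3)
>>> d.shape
(11, 3)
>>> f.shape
()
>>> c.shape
(31, 13)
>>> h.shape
(17, 11)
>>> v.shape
(7,)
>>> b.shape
(11,)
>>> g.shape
()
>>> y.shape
(13, 13)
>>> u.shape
(3,)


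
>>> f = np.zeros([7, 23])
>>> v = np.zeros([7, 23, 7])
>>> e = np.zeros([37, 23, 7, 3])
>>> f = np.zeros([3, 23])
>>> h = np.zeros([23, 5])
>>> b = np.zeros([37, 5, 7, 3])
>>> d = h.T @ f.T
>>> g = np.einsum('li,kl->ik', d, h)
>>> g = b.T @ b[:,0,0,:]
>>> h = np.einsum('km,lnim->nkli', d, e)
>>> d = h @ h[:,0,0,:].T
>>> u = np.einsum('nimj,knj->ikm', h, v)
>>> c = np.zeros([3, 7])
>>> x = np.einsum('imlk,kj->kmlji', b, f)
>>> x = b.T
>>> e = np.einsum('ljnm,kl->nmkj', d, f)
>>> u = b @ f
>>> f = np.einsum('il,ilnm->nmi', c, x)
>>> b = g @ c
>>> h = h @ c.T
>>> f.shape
(5, 37, 3)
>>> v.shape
(7, 23, 7)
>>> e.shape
(37, 23, 3, 5)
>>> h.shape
(23, 5, 37, 3)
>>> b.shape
(3, 7, 5, 7)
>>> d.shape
(23, 5, 37, 23)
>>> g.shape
(3, 7, 5, 3)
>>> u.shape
(37, 5, 7, 23)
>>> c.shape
(3, 7)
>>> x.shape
(3, 7, 5, 37)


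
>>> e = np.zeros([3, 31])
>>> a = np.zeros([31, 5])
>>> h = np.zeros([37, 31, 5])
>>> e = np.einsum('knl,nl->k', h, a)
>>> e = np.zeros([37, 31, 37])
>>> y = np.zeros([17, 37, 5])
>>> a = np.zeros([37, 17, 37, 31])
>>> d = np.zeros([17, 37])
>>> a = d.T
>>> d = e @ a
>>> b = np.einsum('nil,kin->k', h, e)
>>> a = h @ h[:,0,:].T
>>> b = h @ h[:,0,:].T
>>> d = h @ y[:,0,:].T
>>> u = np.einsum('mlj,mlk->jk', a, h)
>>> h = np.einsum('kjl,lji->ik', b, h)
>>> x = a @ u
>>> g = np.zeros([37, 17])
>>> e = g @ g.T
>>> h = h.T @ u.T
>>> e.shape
(37, 37)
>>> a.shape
(37, 31, 37)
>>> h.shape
(37, 37)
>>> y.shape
(17, 37, 5)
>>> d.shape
(37, 31, 17)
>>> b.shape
(37, 31, 37)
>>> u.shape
(37, 5)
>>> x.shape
(37, 31, 5)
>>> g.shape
(37, 17)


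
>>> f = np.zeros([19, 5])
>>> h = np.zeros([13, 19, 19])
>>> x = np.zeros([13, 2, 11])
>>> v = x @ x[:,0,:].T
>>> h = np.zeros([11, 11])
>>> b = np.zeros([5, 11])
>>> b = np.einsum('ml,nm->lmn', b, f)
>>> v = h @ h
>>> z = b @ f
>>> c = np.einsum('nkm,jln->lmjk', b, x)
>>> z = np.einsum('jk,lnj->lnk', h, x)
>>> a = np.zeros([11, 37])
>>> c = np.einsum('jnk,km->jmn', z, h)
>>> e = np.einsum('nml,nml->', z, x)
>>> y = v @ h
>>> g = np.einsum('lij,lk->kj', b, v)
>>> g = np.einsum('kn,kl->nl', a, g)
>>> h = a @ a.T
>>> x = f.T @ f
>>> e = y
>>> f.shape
(19, 5)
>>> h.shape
(11, 11)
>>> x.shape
(5, 5)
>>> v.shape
(11, 11)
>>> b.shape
(11, 5, 19)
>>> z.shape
(13, 2, 11)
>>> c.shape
(13, 11, 2)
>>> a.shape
(11, 37)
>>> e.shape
(11, 11)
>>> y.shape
(11, 11)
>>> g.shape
(37, 19)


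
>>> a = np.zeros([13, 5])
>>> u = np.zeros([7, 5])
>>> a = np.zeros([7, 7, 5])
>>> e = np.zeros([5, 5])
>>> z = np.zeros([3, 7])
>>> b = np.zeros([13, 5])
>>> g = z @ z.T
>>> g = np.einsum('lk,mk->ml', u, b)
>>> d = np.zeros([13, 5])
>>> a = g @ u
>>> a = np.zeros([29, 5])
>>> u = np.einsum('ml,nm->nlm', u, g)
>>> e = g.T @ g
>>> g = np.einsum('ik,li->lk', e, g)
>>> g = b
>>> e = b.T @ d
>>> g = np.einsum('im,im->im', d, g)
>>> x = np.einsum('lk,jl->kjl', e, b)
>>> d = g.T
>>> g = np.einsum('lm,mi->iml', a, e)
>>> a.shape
(29, 5)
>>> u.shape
(13, 5, 7)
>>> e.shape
(5, 5)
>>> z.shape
(3, 7)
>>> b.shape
(13, 5)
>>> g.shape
(5, 5, 29)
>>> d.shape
(5, 13)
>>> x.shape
(5, 13, 5)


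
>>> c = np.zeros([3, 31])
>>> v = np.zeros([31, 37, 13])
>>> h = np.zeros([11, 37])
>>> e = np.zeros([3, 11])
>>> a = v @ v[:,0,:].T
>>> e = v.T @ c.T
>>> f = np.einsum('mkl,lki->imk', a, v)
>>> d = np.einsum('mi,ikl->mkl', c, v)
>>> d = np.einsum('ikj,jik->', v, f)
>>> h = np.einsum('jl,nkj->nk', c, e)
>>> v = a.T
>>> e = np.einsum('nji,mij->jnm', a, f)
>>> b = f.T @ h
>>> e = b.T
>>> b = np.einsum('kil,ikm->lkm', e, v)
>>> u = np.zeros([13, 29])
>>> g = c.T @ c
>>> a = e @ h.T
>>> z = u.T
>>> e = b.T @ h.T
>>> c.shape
(3, 31)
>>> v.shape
(31, 37, 31)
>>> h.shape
(13, 37)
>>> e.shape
(31, 37, 13)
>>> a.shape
(37, 31, 13)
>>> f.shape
(13, 31, 37)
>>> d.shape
()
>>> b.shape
(37, 37, 31)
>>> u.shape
(13, 29)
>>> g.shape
(31, 31)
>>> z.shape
(29, 13)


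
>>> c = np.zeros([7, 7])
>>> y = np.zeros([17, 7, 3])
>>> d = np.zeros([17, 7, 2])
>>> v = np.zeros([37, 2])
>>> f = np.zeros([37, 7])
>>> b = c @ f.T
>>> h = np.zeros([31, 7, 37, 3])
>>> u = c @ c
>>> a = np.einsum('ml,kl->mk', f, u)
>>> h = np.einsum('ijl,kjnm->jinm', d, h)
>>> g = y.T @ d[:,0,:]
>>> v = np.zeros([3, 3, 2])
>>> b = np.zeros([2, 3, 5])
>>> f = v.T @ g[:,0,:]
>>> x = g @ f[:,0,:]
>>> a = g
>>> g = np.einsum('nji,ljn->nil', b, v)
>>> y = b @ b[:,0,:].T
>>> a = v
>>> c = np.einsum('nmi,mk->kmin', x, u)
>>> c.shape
(7, 7, 2, 3)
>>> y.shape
(2, 3, 2)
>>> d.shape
(17, 7, 2)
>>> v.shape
(3, 3, 2)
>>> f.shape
(2, 3, 2)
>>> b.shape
(2, 3, 5)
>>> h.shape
(7, 17, 37, 3)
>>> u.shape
(7, 7)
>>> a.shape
(3, 3, 2)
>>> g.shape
(2, 5, 3)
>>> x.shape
(3, 7, 2)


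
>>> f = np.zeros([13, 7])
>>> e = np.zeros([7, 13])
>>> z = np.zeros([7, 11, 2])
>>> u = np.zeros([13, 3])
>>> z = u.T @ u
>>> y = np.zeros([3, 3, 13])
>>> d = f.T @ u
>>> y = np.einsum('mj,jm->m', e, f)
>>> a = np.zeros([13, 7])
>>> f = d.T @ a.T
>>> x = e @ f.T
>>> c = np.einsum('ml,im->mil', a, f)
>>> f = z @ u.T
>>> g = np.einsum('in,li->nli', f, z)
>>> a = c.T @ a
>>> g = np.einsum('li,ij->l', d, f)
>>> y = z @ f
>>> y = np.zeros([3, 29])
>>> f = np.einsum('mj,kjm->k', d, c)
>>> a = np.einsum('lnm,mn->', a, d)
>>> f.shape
(13,)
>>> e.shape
(7, 13)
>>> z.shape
(3, 3)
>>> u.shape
(13, 3)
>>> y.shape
(3, 29)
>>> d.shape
(7, 3)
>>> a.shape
()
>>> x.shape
(7, 3)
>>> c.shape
(13, 3, 7)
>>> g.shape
(7,)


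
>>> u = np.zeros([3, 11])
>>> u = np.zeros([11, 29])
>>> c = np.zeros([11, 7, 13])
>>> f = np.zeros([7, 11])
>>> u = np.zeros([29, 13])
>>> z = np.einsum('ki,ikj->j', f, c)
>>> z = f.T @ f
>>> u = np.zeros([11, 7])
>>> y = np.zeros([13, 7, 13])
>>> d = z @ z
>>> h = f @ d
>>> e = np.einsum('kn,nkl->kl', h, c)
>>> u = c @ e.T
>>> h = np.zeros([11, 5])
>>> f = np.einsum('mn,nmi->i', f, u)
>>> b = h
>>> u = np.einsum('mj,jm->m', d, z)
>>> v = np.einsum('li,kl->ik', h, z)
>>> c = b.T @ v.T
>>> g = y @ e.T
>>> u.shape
(11,)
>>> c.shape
(5, 5)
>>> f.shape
(7,)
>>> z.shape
(11, 11)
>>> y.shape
(13, 7, 13)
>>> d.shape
(11, 11)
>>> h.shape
(11, 5)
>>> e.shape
(7, 13)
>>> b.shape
(11, 5)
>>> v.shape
(5, 11)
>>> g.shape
(13, 7, 7)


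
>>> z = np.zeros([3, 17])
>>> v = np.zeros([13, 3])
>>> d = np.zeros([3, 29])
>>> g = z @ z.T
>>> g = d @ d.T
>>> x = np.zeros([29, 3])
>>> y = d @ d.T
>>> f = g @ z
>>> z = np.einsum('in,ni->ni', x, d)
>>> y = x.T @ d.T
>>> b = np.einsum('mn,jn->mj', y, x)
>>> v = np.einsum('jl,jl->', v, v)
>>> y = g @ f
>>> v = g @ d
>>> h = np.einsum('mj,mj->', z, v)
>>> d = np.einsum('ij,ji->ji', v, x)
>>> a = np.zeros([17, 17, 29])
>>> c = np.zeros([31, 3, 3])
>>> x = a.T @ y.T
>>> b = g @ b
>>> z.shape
(3, 29)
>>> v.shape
(3, 29)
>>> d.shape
(29, 3)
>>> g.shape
(3, 3)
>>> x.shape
(29, 17, 3)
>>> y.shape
(3, 17)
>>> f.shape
(3, 17)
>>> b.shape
(3, 29)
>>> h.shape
()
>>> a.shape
(17, 17, 29)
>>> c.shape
(31, 3, 3)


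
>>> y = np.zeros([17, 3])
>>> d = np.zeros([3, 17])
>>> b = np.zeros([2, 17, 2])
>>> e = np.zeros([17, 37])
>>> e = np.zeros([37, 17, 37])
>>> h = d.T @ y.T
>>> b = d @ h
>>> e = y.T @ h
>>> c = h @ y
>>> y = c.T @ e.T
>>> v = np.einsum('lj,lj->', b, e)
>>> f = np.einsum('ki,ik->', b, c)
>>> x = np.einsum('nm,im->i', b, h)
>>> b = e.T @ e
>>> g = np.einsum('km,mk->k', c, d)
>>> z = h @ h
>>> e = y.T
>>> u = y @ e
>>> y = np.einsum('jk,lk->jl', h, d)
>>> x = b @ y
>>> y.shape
(17, 3)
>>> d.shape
(3, 17)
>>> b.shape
(17, 17)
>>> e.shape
(3, 3)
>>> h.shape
(17, 17)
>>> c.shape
(17, 3)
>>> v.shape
()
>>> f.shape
()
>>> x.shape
(17, 3)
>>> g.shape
(17,)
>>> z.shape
(17, 17)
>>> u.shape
(3, 3)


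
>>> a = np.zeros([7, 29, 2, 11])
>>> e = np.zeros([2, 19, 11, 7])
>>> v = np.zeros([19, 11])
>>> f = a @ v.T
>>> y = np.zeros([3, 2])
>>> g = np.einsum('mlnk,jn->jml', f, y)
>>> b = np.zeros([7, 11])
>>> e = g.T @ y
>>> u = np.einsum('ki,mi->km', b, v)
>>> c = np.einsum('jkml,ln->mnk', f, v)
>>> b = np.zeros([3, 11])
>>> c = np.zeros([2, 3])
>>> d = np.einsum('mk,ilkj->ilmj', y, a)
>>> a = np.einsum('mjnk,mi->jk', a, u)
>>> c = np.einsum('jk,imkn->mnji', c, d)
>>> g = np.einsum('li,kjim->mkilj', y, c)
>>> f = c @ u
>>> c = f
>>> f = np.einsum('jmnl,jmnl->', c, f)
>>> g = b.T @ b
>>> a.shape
(29, 11)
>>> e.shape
(29, 7, 2)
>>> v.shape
(19, 11)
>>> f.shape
()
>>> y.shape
(3, 2)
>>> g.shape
(11, 11)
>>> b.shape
(3, 11)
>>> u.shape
(7, 19)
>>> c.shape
(29, 11, 2, 19)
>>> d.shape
(7, 29, 3, 11)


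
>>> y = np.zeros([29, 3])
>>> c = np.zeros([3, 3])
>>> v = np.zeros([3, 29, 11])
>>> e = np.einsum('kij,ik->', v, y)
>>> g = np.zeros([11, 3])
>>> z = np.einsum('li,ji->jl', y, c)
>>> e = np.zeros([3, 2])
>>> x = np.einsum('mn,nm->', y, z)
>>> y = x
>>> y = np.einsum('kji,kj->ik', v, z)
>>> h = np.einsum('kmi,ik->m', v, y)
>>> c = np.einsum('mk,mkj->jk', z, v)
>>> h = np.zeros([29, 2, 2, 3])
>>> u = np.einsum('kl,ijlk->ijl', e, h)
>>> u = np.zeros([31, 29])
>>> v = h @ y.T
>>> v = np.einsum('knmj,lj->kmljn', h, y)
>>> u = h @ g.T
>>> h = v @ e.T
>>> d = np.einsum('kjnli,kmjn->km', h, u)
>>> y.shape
(11, 3)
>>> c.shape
(11, 29)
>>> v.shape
(29, 2, 11, 3, 2)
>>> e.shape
(3, 2)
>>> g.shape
(11, 3)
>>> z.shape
(3, 29)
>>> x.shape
()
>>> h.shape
(29, 2, 11, 3, 3)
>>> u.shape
(29, 2, 2, 11)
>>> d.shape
(29, 2)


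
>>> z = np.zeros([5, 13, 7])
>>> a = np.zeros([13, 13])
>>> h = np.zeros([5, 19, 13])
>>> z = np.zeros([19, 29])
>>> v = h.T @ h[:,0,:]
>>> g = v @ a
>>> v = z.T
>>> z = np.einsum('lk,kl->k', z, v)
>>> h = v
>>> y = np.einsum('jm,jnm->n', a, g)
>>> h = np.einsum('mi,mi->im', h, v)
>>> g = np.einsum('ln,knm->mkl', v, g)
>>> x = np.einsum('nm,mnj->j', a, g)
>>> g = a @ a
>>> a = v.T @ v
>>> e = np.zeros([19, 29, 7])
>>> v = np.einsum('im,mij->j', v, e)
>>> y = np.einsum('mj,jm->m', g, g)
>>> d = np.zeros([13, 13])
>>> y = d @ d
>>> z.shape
(29,)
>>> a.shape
(19, 19)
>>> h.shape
(19, 29)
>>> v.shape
(7,)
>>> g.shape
(13, 13)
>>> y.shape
(13, 13)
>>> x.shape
(29,)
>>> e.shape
(19, 29, 7)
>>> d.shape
(13, 13)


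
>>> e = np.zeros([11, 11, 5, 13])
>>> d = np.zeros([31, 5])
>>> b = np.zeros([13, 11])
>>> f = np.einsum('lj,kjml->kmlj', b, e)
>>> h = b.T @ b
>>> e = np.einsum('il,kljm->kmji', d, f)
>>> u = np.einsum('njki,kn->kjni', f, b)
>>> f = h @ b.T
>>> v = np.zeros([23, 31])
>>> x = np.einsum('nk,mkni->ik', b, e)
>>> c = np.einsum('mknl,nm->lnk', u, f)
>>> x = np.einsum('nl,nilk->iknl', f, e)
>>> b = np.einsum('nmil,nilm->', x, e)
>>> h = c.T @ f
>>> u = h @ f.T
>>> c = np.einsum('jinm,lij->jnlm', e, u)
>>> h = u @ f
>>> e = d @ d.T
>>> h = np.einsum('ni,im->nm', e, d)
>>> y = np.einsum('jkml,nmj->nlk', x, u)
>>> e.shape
(31, 31)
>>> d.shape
(31, 5)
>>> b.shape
()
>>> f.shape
(11, 13)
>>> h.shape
(31, 5)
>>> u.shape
(5, 11, 11)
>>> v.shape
(23, 31)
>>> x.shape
(11, 31, 11, 13)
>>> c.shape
(11, 13, 5, 31)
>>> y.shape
(5, 13, 31)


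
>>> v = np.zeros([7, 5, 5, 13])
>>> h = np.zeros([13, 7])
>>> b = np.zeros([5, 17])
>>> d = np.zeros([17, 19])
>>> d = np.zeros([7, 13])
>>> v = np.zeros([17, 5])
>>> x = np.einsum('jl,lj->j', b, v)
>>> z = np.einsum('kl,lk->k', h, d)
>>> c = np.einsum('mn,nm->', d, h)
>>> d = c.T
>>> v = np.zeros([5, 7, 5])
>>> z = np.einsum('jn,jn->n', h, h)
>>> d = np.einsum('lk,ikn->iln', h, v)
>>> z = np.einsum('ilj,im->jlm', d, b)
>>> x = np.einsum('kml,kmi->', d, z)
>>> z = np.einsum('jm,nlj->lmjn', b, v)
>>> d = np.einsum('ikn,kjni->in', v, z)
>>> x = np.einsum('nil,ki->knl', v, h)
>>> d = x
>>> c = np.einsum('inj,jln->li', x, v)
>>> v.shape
(5, 7, 5)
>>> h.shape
(13, 7)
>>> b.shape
(5, 17)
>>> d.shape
(13, 5, 5)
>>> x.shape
(13, 5, 5)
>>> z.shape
(7, 17, 5, 5)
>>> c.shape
(7, 13)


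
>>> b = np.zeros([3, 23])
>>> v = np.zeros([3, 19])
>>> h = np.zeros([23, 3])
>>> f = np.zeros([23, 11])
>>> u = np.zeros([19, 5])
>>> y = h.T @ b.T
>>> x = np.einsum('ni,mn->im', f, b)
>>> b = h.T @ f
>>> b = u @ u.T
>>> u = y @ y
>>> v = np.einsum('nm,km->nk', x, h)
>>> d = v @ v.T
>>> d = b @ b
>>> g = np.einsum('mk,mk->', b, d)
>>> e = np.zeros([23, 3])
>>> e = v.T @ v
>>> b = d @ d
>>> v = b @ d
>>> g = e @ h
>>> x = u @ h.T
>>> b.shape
(19, 19)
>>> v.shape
(19, 19)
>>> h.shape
(23, 3)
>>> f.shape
(23, 11)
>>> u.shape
(3, 3)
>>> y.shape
(3, 3)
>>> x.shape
(3, 23)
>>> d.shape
(19, 19)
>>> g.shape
(23, 3)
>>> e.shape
(23, 23)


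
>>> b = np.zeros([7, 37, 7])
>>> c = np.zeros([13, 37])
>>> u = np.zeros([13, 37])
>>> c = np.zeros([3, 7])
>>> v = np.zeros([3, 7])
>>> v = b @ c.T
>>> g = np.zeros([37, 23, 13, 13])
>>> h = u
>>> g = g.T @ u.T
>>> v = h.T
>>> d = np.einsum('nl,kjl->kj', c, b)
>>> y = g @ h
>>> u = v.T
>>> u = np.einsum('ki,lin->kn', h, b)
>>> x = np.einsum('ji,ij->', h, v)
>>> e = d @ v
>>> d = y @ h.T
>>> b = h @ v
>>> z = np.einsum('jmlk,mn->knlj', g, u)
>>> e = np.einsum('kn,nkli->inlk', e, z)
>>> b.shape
(13, 13)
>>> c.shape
(3, 7)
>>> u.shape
(13, 7)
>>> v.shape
(37, 13)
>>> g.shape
(13, 13, 23, 13)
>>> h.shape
(13, 37)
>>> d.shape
(13, 13, 23, 13)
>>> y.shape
(13, 13, 23, 37)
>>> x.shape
()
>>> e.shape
(13, 13, 23, 7)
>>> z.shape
(13, 7, 23, 13)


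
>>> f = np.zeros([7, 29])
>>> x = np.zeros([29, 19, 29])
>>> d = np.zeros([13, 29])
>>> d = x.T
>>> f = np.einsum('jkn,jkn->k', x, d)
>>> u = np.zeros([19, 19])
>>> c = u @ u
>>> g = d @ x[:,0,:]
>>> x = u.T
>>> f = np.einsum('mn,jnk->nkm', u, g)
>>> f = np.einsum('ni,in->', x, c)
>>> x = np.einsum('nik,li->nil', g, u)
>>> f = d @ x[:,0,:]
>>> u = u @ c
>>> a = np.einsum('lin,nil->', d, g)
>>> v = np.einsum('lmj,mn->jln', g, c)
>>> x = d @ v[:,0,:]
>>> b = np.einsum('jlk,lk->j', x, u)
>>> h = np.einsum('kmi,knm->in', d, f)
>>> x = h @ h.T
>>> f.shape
(29, 19, 19)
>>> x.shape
(29, 29)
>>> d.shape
(29, 19, 29)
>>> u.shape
(19, 19)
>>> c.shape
(19, 19)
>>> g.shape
(29, 19, 29)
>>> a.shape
()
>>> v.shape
(29, 29, 19)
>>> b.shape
(29,)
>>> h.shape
(29, 19)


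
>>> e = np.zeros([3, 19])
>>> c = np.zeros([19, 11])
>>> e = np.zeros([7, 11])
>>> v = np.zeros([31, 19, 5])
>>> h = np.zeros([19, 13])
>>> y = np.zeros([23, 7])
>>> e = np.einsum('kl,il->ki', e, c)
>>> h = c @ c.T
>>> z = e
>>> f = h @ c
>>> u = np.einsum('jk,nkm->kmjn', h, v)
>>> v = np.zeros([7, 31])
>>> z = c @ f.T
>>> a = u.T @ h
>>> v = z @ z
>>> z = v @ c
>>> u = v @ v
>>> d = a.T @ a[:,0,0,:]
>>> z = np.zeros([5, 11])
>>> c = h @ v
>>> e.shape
(7, 19)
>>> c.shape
(19, 19)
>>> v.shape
(19, 19)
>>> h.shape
(19, 19)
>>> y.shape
(23, 7)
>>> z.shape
(5, 11)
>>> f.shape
(19, 11)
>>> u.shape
(19, 19)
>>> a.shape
(31, 19, 5, 19)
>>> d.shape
(19, 5, 19, 19)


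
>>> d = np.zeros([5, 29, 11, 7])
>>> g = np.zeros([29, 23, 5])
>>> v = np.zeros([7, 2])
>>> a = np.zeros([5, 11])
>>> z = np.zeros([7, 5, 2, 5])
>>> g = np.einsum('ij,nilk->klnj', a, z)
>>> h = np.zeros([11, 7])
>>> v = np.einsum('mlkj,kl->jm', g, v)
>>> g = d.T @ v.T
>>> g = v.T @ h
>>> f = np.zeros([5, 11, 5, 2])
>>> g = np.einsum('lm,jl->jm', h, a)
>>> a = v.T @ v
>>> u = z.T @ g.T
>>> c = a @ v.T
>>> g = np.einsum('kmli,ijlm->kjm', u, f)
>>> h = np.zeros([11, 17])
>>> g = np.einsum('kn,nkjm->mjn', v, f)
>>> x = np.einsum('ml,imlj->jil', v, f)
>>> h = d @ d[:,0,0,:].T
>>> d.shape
(5, 29, 11, 7)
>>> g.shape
(2, 5, 5)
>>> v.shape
(11, 5)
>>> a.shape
(5, 5)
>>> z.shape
(7, 5, 2, 5)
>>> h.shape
(5, 29, 11, 5)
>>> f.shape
(5, 11, 5, 2)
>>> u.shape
(5, 2, 5, 5)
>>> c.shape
(5, 11)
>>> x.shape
(2, 5, 5)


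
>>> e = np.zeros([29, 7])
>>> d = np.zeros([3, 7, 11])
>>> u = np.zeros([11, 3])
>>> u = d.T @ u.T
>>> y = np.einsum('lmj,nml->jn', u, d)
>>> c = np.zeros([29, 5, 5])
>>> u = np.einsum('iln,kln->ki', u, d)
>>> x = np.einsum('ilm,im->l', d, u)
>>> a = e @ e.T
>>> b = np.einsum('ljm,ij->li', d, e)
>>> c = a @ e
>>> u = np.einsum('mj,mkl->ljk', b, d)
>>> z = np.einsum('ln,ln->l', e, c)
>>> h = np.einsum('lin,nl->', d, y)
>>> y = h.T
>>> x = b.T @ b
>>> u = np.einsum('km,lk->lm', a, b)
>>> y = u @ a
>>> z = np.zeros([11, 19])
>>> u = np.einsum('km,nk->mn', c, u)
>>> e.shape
(29, 7)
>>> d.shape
(3, 7, 11)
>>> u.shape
(7, 3)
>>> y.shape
(3, 29)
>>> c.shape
(29, 7)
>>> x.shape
(29, 29)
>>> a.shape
(29, 29)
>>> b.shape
(3, 29)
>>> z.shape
(11, 19)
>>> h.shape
()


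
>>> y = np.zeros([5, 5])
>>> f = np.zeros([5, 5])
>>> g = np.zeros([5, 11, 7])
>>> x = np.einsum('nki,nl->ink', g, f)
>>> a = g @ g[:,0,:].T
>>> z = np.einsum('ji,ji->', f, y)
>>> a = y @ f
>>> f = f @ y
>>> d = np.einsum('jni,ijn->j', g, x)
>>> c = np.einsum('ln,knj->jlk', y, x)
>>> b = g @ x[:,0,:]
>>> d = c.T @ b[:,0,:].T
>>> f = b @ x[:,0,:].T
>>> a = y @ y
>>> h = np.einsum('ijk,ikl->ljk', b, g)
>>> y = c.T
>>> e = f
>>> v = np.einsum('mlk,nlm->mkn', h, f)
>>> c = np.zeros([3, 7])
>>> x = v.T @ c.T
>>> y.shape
(7, 5, 11)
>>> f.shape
(5, 11, 7)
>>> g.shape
(5, 11, 7)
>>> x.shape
(5, 11, 3)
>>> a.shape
(5, 5)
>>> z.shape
()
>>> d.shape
(7, 5, 5)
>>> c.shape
(3, 7)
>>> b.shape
(5, 11, 11)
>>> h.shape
(7, 11, 11)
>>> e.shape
(5, 11, 7)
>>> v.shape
(7, 11, 5)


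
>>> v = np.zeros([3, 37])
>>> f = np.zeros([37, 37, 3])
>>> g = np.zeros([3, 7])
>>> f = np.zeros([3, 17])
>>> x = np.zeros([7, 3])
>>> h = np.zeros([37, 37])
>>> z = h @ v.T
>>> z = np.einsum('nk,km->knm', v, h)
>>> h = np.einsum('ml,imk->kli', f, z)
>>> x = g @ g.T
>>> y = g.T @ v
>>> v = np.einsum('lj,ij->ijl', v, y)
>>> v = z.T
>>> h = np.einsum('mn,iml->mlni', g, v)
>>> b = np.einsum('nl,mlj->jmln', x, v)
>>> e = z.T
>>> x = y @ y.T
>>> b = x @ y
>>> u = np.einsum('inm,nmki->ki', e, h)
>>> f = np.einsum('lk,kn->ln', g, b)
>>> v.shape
(37, 3, 37)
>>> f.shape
(3, 37)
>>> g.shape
(3, 7)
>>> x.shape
(7, 7)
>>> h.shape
(3, 37, 7, 37)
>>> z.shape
(37, 3, 37)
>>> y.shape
(7, 37)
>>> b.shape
(7, 37)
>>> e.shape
(37, 3, 37)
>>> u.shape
(7, 37)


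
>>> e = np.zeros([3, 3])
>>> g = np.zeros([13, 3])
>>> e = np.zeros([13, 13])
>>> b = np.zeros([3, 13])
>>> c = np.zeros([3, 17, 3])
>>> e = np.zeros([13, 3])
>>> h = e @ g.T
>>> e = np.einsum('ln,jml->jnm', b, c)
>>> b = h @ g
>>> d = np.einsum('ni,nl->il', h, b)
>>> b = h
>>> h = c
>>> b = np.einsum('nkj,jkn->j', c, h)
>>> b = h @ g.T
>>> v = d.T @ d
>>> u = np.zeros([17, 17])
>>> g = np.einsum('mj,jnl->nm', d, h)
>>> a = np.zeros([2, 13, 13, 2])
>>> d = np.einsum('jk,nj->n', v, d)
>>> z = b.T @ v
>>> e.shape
(3, 13, 17)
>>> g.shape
(17, 13)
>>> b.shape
(3, 17, 13)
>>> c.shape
(3, 17, 3)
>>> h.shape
(3, 17, 3)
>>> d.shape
(13,)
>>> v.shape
(3, 3)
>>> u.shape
(17, 17)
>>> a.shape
(2, 13, 13, 2)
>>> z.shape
(13, 17, 3)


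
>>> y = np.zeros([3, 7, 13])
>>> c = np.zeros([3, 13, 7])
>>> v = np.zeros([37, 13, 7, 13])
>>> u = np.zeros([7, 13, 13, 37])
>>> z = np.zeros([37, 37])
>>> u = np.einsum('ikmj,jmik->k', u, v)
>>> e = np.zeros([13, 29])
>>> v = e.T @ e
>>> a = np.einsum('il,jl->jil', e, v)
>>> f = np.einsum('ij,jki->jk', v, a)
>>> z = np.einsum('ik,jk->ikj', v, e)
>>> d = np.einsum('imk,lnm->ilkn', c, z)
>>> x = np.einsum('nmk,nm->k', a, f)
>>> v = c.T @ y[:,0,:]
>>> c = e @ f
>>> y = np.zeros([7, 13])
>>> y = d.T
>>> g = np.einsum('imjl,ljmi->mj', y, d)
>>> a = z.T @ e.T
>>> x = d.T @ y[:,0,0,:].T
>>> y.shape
(29, 7, 29, 3)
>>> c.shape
(13, 13)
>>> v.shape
(7, 13, 13)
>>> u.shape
(13,)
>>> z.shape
(29, 29, 13)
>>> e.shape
(13, 29)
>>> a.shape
(13, 29, 13)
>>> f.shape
(29, 13)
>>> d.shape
(3, 29, 7, 29)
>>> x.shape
(29, 7, 29, 29)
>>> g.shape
(7, 29)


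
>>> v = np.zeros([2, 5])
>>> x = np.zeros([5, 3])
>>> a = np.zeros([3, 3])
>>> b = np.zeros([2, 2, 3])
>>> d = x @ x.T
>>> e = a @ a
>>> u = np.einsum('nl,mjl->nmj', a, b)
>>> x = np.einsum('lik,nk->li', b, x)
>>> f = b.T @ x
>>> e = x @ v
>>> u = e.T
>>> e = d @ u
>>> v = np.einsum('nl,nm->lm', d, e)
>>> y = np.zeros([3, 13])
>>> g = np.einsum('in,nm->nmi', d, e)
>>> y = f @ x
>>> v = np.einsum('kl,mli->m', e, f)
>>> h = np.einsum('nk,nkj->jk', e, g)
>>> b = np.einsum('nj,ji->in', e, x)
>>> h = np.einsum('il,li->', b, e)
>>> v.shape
(3,)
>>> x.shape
(2, 2)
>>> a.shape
(3, 3)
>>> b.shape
(2, 5)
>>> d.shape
(5, 5)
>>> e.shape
(5, 2)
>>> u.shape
(5, 2)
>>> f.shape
(3, 2, 2)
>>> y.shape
(3, 2, 2)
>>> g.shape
(5, 2, 5)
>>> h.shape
()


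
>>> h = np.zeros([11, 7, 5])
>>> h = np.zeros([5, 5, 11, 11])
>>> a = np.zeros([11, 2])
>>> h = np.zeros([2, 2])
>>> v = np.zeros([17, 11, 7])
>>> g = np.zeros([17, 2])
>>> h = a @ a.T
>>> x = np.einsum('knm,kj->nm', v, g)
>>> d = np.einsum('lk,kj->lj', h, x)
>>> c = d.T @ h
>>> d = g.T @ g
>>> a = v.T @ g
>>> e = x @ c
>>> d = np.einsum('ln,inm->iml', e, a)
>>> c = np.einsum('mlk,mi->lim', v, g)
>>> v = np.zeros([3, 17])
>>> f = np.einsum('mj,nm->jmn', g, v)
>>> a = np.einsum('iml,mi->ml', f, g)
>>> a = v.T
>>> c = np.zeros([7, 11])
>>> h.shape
(11, 11)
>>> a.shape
(17, 3)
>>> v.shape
(3, 17)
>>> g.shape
(17, 2)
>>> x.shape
(11, 7)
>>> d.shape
(7, 2, 11)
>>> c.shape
(7, 11)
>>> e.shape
(11, 11)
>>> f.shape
(2, 17, 3)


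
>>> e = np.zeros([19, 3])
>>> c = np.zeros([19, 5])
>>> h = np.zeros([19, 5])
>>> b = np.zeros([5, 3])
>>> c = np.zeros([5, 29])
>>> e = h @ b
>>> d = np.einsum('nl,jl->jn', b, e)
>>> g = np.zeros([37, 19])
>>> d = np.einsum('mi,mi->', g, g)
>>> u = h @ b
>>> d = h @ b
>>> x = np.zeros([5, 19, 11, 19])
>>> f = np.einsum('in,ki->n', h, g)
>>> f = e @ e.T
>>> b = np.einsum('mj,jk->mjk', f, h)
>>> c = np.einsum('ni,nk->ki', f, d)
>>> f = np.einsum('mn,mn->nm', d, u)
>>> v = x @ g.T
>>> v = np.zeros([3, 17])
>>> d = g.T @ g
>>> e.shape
(19, 3)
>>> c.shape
(3, 19)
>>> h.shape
(19, 5)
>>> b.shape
(19, 19, 5)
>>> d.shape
(19, 19)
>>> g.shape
(37, 19)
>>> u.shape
(19, 3)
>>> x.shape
(5, 19, 11, 19)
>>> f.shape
(3, 19)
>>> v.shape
(3, 17)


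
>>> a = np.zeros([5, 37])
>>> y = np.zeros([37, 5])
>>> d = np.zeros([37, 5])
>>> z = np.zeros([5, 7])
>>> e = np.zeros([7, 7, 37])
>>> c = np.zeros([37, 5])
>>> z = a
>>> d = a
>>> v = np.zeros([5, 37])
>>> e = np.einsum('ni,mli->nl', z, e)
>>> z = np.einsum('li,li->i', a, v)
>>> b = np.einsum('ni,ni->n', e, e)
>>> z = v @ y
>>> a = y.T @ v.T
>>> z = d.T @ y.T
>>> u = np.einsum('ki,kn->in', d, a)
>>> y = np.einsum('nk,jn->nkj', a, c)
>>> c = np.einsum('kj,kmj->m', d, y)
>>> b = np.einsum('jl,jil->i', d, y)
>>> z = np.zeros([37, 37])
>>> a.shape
(5, 5)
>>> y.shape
(5, 5, 37)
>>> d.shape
(5, 37)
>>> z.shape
(37, 37)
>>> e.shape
(5, 7)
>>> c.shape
(5,)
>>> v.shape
(5, 37)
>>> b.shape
(5,)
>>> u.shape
(37, 5)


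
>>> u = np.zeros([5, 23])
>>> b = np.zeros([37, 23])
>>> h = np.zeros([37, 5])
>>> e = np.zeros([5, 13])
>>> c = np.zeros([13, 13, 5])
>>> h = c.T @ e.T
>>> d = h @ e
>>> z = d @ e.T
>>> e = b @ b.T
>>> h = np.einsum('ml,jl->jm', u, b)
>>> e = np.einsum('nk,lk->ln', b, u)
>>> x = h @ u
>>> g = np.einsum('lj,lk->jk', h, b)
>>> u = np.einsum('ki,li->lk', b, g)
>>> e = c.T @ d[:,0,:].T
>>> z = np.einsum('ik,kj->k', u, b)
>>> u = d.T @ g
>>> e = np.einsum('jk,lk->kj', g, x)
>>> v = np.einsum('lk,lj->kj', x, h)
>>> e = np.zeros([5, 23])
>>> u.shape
(13, 13, 23)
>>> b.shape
(37, 23)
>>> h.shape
(37, 5)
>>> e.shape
(5, 23)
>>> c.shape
(13, 13, 5)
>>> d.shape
(5, 13, 13)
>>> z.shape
(37,)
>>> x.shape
(37, 23)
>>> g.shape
(5, 23)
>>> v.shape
(23, 5)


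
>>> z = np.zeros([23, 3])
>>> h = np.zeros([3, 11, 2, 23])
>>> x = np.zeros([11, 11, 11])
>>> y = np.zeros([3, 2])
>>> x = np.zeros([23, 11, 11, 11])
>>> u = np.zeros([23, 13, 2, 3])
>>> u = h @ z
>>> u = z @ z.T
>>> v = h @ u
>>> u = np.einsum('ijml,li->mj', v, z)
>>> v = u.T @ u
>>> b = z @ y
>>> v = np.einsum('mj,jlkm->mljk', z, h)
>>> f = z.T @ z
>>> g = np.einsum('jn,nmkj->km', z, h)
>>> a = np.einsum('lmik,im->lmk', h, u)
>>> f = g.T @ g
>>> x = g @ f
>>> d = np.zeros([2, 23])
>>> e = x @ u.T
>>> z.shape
(23, 3)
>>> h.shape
(3, 11, 2, 23)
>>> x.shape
(2, 11)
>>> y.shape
(3, 2)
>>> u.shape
(2, 11)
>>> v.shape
(23, 11, 3, 2)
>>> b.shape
(23, 2)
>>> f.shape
(11, 11)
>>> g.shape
(2, 11)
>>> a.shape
(3, 11, 23)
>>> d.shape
(2, 23)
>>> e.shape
(2, 2)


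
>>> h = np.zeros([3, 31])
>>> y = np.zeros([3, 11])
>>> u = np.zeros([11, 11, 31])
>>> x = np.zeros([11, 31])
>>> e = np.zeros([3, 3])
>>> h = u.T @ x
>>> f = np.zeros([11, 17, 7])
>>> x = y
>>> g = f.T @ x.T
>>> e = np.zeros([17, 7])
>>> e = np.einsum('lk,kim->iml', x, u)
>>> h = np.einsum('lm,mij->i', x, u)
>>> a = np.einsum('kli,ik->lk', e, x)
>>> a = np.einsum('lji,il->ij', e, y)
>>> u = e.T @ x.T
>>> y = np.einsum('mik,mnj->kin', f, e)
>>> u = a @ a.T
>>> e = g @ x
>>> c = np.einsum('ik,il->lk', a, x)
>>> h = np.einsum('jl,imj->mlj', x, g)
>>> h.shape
(17, 11, 3)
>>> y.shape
(7, 17, 31)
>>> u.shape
(3, 3)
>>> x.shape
(3, 11)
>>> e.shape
(7, 17, 11)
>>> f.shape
(11, 17, 7)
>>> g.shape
(7, 17, 3)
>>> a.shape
(3, 31)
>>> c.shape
(11, 31)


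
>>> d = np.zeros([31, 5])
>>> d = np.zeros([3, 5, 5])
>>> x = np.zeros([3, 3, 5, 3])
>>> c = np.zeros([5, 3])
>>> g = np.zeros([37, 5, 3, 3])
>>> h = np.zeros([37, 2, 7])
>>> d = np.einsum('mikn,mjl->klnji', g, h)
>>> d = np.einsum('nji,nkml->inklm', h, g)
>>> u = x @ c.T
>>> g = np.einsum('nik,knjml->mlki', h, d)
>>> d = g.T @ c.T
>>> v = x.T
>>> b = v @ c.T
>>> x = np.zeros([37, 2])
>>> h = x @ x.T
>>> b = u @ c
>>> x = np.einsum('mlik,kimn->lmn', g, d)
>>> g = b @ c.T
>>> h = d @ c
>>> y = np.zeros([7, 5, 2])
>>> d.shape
(2, 7, 3, 5)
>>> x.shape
(3, 3, 5)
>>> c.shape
(5, 3)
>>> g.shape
(3, 3, 5, 5)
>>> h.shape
(2, 7, 3, 3)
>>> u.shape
(3, 3, 5, 5)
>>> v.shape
(3, 5, 3, 3)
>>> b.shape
(3, 3, 5, 3)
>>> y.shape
(7, 5, 2)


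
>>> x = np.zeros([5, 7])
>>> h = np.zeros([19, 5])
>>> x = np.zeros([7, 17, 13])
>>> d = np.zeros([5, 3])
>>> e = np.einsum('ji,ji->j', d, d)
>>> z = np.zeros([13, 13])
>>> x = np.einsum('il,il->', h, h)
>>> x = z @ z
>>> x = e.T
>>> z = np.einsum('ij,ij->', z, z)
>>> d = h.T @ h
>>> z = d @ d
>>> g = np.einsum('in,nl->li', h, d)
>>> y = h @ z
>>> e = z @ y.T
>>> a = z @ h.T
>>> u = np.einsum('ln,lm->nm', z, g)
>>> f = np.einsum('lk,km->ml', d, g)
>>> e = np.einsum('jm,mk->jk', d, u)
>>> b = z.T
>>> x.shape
(5,)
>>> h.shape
(19, 5)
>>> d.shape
(5, 5)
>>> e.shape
(5, 19)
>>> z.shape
(5, 5)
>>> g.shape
(5, 19)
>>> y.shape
(19, 5)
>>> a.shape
(5, 19)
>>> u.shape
(5, 19)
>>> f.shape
(19, 5)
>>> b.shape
(5, 5)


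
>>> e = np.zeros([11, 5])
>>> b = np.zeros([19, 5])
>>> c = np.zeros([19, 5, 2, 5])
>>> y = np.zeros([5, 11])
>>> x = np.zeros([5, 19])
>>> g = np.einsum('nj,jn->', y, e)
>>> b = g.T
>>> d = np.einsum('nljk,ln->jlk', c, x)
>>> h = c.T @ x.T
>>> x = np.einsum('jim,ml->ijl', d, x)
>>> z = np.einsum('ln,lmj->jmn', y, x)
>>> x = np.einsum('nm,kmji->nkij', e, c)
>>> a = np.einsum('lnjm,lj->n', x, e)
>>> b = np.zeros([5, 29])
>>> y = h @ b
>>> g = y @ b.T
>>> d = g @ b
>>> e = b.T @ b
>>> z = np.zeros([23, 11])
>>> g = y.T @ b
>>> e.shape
(29, 29)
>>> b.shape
(5, 29)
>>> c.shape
(19, 5, 2, 5)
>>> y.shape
(5, 2, 5, 29)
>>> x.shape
(11, 19, 5, 2)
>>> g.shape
(29, 5, 2, 29)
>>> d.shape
(5, 2, 5, 29)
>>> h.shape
(5, 2, 5, 5)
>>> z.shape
(23, 11)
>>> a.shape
(19,)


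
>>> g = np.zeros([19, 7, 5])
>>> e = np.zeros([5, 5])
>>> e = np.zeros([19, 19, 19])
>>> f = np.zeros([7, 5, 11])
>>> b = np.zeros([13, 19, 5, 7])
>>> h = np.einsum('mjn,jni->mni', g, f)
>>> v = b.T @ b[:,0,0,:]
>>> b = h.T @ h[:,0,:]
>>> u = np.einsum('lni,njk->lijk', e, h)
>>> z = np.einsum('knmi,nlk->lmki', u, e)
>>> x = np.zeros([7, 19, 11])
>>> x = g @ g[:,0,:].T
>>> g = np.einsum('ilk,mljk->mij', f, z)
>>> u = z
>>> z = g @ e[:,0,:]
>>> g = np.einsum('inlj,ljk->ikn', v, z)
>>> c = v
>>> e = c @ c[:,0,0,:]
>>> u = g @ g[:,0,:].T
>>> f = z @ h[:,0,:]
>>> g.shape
(7, 19, 5)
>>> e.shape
(7, 5, 19, 7)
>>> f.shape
(19, 7, 11)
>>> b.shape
(11, 5, 11)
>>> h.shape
(19, 5, 11)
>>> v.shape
(7, 5, 19, 7)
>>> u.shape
(7, 19, 7)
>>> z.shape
(19, 7, 19)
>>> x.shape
(19, 7, 19)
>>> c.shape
(7, 5, 19, 7)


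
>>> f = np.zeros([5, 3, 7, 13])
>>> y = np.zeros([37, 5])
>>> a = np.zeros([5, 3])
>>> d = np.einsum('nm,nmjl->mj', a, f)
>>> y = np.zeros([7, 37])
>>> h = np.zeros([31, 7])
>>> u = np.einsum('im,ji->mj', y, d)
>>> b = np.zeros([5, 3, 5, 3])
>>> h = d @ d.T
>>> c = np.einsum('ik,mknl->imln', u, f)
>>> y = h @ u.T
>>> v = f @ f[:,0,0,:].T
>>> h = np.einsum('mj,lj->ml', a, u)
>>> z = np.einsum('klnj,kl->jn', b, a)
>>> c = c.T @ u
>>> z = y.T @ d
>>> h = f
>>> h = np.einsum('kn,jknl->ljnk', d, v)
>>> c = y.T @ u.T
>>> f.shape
(5, 3, 7, 13)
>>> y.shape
(3, 37)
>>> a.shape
(5, 3)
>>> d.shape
(3, 7)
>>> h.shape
(5, 5, 7, 3)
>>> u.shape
(37, 3)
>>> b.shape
(5, 3, 5, 3)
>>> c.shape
(37, 37)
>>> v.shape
(5, 3, 7, 5)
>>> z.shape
(37, 7)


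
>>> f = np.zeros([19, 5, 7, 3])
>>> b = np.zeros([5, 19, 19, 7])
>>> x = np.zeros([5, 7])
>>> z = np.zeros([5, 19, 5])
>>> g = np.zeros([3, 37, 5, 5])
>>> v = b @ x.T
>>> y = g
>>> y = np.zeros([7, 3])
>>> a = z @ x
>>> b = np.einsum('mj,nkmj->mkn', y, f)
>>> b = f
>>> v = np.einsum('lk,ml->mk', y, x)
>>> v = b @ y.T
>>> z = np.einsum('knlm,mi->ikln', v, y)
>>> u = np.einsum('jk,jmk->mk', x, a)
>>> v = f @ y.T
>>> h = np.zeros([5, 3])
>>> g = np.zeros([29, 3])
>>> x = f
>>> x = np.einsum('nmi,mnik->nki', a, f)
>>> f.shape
(19, 5, 7, 3)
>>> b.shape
(19, 5, 7, 3)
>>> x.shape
(5, 3, 7)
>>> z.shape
(3, 19, 7, 5)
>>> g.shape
(29, 3)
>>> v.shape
(19, 5, 7, 7)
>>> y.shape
(7, 3)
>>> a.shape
(5, 19, 7)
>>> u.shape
(19, 7)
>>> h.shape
(5, 3)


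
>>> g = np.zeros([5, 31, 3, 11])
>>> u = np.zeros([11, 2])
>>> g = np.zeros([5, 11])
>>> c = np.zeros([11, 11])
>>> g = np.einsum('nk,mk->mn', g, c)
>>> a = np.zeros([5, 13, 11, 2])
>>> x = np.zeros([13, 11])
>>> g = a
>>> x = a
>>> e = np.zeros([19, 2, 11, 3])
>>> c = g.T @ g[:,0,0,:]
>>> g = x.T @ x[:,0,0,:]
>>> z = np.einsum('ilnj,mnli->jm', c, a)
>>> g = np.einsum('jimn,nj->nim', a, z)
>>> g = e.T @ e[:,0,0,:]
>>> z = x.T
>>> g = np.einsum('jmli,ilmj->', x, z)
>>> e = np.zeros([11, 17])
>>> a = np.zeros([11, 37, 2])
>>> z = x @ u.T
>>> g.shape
()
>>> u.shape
(11, 2)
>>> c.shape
(2, 11, 13, 2)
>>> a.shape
(11, 37, 2)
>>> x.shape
(5, 13, 11, 2)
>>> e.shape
(11, 17)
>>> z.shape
(5, 13, 11, 11)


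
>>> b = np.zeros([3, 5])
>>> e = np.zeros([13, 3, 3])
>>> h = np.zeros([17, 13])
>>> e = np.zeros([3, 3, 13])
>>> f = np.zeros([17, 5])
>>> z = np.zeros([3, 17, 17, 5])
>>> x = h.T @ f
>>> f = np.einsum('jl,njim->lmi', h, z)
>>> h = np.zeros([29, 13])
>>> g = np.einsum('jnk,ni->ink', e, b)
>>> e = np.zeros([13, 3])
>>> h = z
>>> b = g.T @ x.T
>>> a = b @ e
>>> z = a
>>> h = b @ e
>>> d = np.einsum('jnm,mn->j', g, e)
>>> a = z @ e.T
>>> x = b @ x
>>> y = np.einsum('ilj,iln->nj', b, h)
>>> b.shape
(13, 3, 13)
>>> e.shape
(13, 3)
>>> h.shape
(13, 3, 3)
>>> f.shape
(13, 5, 17)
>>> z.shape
(13, 3, 3)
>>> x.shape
(13, 3, 5)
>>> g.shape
(5, 3, 13)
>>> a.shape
(13, 3, 13)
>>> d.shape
(5,)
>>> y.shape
(3, 13)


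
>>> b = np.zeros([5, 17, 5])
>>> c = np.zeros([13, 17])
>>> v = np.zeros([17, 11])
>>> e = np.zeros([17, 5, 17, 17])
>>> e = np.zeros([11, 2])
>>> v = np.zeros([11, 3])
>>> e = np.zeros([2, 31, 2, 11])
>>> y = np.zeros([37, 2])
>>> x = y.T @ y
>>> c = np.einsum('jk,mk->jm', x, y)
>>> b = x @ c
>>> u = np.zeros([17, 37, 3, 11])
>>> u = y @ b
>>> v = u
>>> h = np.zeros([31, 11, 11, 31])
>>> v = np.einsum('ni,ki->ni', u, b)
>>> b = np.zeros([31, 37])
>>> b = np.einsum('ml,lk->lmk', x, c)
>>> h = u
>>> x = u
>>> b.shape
(2, 2, 37)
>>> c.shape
(2, 37)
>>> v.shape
(37, 37)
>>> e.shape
(2, 31, 2, 11)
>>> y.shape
(37, 2)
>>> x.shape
(37, 37)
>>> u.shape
(37, 37)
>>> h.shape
(37, 37)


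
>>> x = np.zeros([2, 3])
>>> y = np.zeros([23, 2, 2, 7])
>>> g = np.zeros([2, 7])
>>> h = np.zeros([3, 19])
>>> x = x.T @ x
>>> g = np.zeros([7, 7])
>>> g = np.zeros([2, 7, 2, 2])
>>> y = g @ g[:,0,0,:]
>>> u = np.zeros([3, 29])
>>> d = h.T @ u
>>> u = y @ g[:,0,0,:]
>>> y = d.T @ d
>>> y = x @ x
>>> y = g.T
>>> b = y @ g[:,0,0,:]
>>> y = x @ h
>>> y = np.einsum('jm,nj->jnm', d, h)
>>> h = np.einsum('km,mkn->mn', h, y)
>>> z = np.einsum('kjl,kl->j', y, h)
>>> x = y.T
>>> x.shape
(29, 3, 19)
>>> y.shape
(19, 3, 29)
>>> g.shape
(2, 7, 2, 2)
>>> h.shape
(19, 29)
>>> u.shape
(2, 7, 2, 2)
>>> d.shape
(19, 29)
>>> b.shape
(2, 2, 7, 2)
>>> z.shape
(3,)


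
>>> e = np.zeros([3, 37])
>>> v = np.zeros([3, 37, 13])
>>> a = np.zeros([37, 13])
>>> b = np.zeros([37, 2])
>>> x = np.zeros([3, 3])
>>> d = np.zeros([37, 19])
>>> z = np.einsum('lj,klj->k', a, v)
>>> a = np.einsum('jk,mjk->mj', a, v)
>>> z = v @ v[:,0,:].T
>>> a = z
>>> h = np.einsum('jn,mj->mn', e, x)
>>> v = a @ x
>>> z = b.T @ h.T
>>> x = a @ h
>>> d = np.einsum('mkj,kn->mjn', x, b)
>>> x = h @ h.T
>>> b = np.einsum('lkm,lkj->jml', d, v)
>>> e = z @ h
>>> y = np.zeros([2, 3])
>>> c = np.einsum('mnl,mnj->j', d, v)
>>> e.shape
(2, 37)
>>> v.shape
(3, 37, 3)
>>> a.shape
(3, 37, 3)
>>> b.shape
(3, 2, 3)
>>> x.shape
(3, 3)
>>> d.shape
(3, 37, 2)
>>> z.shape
(2, 3)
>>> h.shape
(3, 37)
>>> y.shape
(2, 3)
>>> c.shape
(3,)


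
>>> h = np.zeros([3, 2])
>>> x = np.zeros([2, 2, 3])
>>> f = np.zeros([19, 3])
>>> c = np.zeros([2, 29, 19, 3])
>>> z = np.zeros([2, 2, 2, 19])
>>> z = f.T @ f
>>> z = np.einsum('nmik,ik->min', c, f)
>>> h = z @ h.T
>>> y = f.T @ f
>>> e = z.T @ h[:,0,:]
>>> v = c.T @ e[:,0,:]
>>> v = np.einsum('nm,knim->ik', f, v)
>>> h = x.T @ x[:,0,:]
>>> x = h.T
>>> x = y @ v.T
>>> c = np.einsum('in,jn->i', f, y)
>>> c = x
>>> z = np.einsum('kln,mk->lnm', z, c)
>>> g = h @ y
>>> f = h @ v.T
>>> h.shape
(3, 2, 3)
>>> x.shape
(3, 29)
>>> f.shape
(3, 2, 29)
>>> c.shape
(3, 29)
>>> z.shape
(19, 2, 3)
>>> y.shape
(3, 3)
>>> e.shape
(2, 19, 3)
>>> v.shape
(29, 3)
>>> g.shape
(3, 2, 3)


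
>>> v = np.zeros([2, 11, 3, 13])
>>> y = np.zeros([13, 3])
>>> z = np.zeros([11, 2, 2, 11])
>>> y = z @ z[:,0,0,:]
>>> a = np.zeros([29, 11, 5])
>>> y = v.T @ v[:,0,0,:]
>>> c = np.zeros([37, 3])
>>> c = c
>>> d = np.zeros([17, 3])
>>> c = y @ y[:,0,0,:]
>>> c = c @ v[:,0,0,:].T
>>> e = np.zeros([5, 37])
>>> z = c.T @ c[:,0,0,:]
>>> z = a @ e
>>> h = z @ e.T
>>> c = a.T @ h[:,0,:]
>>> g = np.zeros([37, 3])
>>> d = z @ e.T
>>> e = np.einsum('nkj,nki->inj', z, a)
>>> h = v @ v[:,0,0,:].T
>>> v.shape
(2, 11, 3, 13)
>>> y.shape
(13, 3, 11, 13)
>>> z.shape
(29, 11, 37)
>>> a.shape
(29, 11, 5)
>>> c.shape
(5, 11, 5)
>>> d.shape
(29, 11, 5)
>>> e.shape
(5, 29, 37)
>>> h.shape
(2, 11, 3, 2)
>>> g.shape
(37, 3)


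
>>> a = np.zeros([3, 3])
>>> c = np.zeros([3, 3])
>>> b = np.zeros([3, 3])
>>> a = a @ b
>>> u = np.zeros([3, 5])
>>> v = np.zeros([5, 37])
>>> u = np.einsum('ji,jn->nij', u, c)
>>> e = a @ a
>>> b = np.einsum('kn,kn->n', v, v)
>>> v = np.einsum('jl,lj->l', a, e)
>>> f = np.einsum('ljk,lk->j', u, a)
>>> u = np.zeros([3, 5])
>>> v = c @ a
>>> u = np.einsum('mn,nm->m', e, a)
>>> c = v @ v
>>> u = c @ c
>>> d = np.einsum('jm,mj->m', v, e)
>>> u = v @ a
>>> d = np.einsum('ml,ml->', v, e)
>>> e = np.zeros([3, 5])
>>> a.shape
(3, 3)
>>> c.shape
(3, 3)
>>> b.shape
(37,)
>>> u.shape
(3, 3)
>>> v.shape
(3, 3)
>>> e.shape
(3, 5)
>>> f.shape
(5,)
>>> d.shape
()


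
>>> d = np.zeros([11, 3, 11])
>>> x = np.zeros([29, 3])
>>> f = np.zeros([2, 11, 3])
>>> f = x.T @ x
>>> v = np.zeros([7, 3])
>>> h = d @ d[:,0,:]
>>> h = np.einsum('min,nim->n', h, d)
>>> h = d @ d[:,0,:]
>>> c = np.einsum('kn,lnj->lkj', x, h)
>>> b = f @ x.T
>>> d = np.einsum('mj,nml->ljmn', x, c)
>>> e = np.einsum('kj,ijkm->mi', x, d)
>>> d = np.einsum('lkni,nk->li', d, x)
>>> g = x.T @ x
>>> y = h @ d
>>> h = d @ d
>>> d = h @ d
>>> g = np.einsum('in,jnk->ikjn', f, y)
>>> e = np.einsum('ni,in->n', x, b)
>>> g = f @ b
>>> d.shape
(11, 11)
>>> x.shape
(29, 3)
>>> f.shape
(3, 3)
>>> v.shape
(7, 3)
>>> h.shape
(11, 11)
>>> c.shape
(11, 29, 11)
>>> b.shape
(3, 29)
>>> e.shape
(29,)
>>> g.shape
(3, 29)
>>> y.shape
(11, 3, 11)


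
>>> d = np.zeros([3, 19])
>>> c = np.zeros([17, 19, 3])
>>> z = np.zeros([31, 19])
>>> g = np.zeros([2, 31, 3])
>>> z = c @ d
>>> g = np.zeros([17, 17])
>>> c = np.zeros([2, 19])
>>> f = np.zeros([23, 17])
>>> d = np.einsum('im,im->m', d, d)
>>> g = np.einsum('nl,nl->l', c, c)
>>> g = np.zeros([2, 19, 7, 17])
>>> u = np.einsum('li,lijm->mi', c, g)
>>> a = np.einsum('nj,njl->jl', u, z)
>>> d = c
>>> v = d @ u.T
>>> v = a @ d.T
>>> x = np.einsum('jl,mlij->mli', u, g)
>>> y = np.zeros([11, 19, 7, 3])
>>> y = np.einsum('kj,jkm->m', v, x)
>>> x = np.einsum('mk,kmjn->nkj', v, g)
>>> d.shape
(2, 19)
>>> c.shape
(2, 19)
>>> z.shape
(17, 19, 19)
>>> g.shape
(2, 19, 7, 17)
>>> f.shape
(23, 17)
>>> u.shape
(17, 19)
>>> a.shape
(19, 19)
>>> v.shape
(19, 2)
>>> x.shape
(17, 2, 7)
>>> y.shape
(7,)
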